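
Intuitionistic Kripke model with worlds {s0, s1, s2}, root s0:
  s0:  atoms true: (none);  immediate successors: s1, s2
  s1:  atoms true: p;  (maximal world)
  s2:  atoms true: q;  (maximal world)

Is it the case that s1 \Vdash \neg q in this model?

Yes

s1 \Vdash \neg q: no world accessible from s1 forces q.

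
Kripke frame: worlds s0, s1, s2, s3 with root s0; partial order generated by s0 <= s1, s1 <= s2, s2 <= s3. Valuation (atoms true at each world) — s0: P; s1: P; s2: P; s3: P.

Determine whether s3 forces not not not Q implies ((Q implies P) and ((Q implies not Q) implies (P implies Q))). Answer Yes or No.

s3 does not force not not not Q implies ((Q implies P) and ((Q implies not Q) implies (P implies Q))): already at s3 itself, s3 forces not not not Q but s3 does not force (Q implies P) and ((Q implies not Q) implies (P implies Q)).
s3 does not force (Q implies P) and ((Q implies not Q) implies (P implies Q)) since s3 fails (Q implies not Q) implies (P implies Q).

No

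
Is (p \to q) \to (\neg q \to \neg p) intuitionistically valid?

This is the forward direction of contraposition, which is intuitionistically derivable.
Assume p \to q and \neg q. If p held then q would follow, contradicting \neg q; so \neg p.

Yes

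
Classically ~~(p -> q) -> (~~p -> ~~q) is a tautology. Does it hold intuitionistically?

Yes

This is the distribution of double negation over implication, which is intuitionistically derivable.
Assume ~~(p -> q) and ~~p; suppose ~q. Then p -> q would give ~p (by contraposition), contradicting ~~p; so ~(p -> q), contradicting ~~(p -> q). Hence ~~q.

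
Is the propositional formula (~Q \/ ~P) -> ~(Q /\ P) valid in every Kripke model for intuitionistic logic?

This is a constructively valid De Morgan direction (disjunction of negations to negated conjunction), which is intuitionistically derivable.
If ~Q holds at a world then no accessible world forces Q, hence none forces Q /\ P; likewise for ~P.

Yes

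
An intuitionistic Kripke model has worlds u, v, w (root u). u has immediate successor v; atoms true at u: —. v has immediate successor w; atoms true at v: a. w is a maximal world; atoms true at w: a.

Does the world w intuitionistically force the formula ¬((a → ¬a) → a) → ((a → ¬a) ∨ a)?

Yes

w ⊩ ¬((a → ¬a) → a) → ((a → ¬a) ∨ a) vacuously: no world accessible from w forces the antecedent ¬((a → ¬a) → a).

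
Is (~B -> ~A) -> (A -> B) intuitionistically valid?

This is the converse of contraposition, which is not intuitionistically valid.
A Kripke countermodel: worlds w0, w1; order generated by w0 <= w1; atoms true at each world — w0:{A}; w1:{A,B}.
w0 ||-/- (~B -> ~A) -> (A -> B): already at w0 itself, w0 ||- ~B -> ~A but w0 ||-/- A -> B.
w0 ||-/- A -> B: already at w0 itself, w0 ||- A but w0 ||-/- B.
w0 lacks atom B, so w0 ||-/- B.
So the root w0 does not force the formula.

No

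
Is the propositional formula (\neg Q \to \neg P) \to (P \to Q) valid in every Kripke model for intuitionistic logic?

This is the converse of contraposition, which is not intuitionistically valid.
A Kripke countermodel: worlds w0, w1; order generated by w0 \le w1; atoms true at each world — w0:{P}; w1:{P,Q}.
w0 \nVdash (\neg Q \to \neg P) \to (P \to Q): already at w0 itself, w0 \Vdash \neg Q \to \neg P but w0 \nVdash P \to Q.
w0 \nVdash P \to Q: already at w0 itself, w0 \Vdash P but w0 \nVdash Q.
w0 lacks atom Q, so w0 \nVdash Q.
So the root w0 does not force the formula.

No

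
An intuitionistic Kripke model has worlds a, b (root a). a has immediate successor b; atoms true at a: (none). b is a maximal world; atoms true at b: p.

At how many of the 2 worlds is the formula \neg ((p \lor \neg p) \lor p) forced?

0

a: does not force it — a \nVdash \neg ((p \lor \neg p) \lor p) since b is accessible from a and b \Vdash (p \lor \neg p) \lor p.
b: does not force it.
Worlds forcing the formula: { }.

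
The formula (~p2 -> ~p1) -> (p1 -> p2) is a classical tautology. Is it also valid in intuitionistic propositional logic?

No

This is the converse of contraposition, which is not intuitionistically valid.
A Kripke countermodel: worlds s0, s1; order generated by s0 <= s1; atoms true at each world — s0:{p1}; s1:{p1,p2}.
s0 ||-/- (~p2 -> ~p1) -> (p1 -> p2): already at s0 itself, s0 ||- ~p2 -> ~p1 but s0 ||-/- p1 -> p2.
s0 ||-/- p1 -> p2: already at s0 itself, s0 ||- p1 but s0 ||-/- p2.
s0 lacks atom p2, so s0 ||-/- p2.
So the root s0 does not force the formula.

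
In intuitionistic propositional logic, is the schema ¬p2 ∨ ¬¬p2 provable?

No

This is the weak law of excluded middle, which is not intuitionistically valid.
A Kripke countermodel: worlds s0, s1, s2; order generated by s0 ≤ s1, s0 ≤ s2; atoms true at each world — s0:{}; s1:{p2}; s2:{}.
s0 ⊮ ¬p2 ∨ ¬¬p2: neither disjunct is forced at s0.
s0 ⊮ ¬p2 since s1 is accessible from s0 and s1 ⊩ p2.
So the root s0 does not force the formula.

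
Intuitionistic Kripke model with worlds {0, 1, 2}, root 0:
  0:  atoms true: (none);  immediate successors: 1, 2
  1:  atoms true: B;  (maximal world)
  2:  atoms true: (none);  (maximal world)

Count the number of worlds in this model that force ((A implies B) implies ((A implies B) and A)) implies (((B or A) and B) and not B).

0: forces it.
1: forces it.
2: forces it.
Worlds forcing the formula: {0, 1, 2}.

3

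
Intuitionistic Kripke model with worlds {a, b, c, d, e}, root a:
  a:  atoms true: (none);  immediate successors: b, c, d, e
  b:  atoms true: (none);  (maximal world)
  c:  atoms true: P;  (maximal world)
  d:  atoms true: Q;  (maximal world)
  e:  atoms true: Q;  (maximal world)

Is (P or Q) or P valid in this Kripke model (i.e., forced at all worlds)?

Not every world: a does not force (P or Q) or P.
a does not force (P or Q) or P: neither disjunct is forced at a.
a does not force P or Q: neither disjunct is forced at a.
a lacks atom P, so a does not force P.

No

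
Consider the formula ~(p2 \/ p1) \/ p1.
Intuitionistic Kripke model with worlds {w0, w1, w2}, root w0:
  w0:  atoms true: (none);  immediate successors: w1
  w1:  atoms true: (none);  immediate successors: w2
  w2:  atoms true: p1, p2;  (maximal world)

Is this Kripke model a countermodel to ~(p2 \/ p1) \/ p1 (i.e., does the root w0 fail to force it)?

Yes

w0 ||-/- ~(p2 \/ p1) \/ p1: neither disjunct is forced at w0.
w0 ||-/- ~(p2 \/ p1) since w2 is accessible from w0 and w2 ||- p2 \/ p1.
w2 ||- p2 \/ p1 via the disjunct p2.
So the root w0 does not force ~(p2 \/ p1) \/ p1; the model is a countermodel.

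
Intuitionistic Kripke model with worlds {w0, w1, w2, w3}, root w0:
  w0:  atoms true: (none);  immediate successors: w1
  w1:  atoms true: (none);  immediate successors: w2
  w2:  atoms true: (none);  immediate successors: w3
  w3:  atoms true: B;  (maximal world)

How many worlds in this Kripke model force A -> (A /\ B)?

4

w0: forces it.
w1: forces it.
w2: forces it.
w3: forces it.
Worlds forcing the formula: {w0, w1, w2, w3}.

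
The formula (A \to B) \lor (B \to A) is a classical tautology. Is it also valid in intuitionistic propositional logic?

No

This is the Gödel–Dummett linearity axiom, which is not intuitionistically valid.
A Kripke countermodel: worlds w0, w1, w2; order generated by w0 \le w1, w0 \le w2; atoms true at each world — w0:{}; w1:{A}; w2:{B}.
w0 \nVdash (A \to B) \lor (B \to A): neither disjunct is forced at w0.
w0 \nVdash A \to B: at the accessible world w1, w1 \Vdash A but w1 \nVdash B.
w1 lacks atom B, so w1 \nVdash B.
So the root w0 does not force the formula.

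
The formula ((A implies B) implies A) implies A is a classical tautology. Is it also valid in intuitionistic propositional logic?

This is Peirce's law, which is not intuitionistically valid.
A Kripke countermodel: worlds u, v; order generated by u <= v; atoms true at each world — u:{}; v:{A}.
u does not force ((A implies B) implies A) implies A: already at u itself, u forces (A implies B) implies A but u does not force A.
u lacks atom A, so u does not force A.
So the root u does not force the formula.

No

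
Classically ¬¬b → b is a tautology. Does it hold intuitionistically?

This is double-negation elimination, which is not intuitionistically valid.
A Kripke countermodel: worlds u0, u1; order generated by u0 ≤ u1; atoms true at each world — u0:{}; u1:{b}.
u0 ⊮ ¬¬b → b: already at u0 itself, u0 ⊩ ¬¬b but u0 ⊮ b.
u0 lacks atom b, so u0 ⊮ b.
So the root u0 does not force the formula.

No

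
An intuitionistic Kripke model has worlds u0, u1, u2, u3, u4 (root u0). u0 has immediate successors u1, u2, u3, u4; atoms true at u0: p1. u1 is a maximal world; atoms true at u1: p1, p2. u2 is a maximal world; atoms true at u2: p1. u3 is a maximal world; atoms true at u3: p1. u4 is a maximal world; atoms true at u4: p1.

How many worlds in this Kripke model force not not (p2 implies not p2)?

u0: does not force it — u0 does not force not not (p2 implies not p2) since u1 is accessible from u0 and u1 forces not (p2 implies not p2).
u1: does not force it — u1 does not force not not (p2 implies not p2) since u1 is accessible from u1 and u1 forces not (p2 implies not p2).
u2: forces it.
u3: forces it.
u4: forces it.
Worlds forcing the formula: {u2, u3, u4}.

3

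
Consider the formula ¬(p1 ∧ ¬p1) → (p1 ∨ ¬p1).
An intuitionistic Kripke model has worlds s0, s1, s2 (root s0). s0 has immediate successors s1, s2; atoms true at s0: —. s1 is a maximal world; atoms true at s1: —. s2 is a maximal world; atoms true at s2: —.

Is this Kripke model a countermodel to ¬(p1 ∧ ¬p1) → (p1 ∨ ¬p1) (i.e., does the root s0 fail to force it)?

s0 ⊩ ¬(p1 ∧ ¬p1) → (p1 ∨ ¬p1): every world accessible from s0 that forces ¬(p1 ∧ ¬p1) (namely s0, s1, s2) also forces p1 ∨ ¬p1.
So the root s0 forces ¬(p1 ∧ ¬p1) → (p1 ∨ ¬p1); the model is not a countermodel.

No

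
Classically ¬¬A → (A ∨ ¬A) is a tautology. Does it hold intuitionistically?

No

This is a variant of double-negation elimination (deriving excluded middle from double negation), which is not intuitionistically valid.
A Kripke countermodel: worlds u, v; order generated by u ≤ v; atoms true at each world — u:{}; v:{A}.
u ⊮ ¬¬A → (A ∨ ¬A): already at u itself, u ⊩ ¬¬A but u ⊮ A ∨ ¬A.
u ⊮ A ∨ ¬A: neither disjunct is forced at u.
u lacks atom A, so u ⊮ A.
So the root u does not force the formula.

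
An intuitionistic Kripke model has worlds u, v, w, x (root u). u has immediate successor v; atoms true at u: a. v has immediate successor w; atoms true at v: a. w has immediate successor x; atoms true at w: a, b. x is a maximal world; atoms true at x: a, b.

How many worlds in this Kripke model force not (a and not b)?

u: forces it.
v: forces it.
w: forces it.
x: forces it.
Worlds forcing the formula: {u, v, w, x}.

4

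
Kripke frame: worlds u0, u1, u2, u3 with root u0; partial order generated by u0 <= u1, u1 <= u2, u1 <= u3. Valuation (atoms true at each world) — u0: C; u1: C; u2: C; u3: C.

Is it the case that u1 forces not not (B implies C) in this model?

Yes

u1 forces not not (B implies C): no world accessible from u1 forces not (B implies C).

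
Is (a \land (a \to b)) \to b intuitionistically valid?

Yes

This is modus ponens in implicational form, which is intuitionistically derivable.
If a world forces a and a \to b, then applying the implication at that world (which is accessible from itself) gives b.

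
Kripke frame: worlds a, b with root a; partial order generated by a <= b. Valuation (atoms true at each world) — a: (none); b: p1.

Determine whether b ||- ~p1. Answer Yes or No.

No

b ||-/- ~p1 since b is accessible from b and b ||- p1.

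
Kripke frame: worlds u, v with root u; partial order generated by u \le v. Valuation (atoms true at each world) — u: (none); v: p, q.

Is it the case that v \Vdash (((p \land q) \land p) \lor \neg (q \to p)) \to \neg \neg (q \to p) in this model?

v \Vdash (((p \land q) \land p) \lor \neg (q \to p)) \to \neg \neg (q \to p): every world accessible from v that forces ((p \land q) \land p) \lor \neg (q \to p) (namely v) also forces \neg \neg (q \to p).

Yes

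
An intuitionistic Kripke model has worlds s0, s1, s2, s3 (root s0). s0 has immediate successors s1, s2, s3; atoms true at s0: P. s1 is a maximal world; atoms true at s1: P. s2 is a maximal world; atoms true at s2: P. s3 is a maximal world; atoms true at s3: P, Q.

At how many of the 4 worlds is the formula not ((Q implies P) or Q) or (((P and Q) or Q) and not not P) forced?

s0: does not force it — s0 does not force not ((Q implies P) or Q) or (((P and Q) or Q) and not not P): neither disjunct is forced at s0.
s1: does not force it — s1 does not force not ((Q implies P) or Q) or (((P and Q) or Q) and not not P): neither disjunct is forced at s1.
s2: does not force it — s2 does not force not ((Q implies P) or Q) or (((P and Q) or Q) and not not P): neither disjunct is forced at s2.
s3: forces it.
Worlds forcing the formula: {s3}.

1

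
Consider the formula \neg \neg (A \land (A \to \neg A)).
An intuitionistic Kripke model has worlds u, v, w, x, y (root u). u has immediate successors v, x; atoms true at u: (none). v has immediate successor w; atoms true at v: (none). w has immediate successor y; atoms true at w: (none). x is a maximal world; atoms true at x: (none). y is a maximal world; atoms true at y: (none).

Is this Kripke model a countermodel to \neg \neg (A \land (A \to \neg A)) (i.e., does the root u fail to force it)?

Yes

u \nVdash \neg \neg (A \land (A \to \neg A)) since u is accessible from u and u \Vdash \neg (A \land (A \to \neg A)).
u \Vdash \neg (A \land (A \to \neg A)): no world accessible from u forces A \land (A \to \neg A).
So the root u does not force \neg \neg (A \land (A \to \neg A)); the model is a countermodel.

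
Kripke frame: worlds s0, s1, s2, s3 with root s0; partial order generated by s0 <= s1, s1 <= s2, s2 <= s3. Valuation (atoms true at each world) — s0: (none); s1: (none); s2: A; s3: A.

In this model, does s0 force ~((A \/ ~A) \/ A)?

s0 ||-/- ~((A \/ ~A) \/ A) since s2 is accessible from s0 and s2 ||- (A \/ ~A) \/ A.
s2 ||- (A \/ ~A) \/ A via the disjunct A \/ ~A.

No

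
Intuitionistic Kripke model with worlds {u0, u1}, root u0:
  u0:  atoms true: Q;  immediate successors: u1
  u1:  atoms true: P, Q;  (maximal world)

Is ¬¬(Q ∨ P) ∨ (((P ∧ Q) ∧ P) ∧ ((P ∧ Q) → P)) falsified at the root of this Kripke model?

No

u0 ⊩ ¬¬(Q ∨ P) ∨ (((P ∧ Q) ∧ P) ∧ ((P ∧ Q) → P)) via the disjunct ¬¬(Q ∨ P).
So the root u0 forces ¬¬(Q ∨ P) ∨ (((P ∧ Q) ∧ P) ∧ ((P ∧ Q) → P)); the model is not a countermodel.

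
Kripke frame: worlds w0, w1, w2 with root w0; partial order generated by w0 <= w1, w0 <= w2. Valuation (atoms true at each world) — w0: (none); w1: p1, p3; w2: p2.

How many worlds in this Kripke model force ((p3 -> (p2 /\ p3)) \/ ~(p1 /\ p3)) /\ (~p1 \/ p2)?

w0: does not force it — w0 ||-/- ((p3 -> (p2 /\ p3)) \/ ~(p1 /\ p3)) /\ (~p1 \/ p2) since w0 fails (p3 -> (p2 /\ p3)) \/ ~(p1 /\ p3).
w1: does not force it — w1 ||-/- ((p3 -> (p2 /\ p3)) \/ ~(p1 /\ p3)) /\ (~p1 \/ p2) since w1 fails (p3 -> (p2 /\ p3)) \/ ~(p1 /\ p3).
w2: forces it.
Worlds forcing the formula: {w2}.

1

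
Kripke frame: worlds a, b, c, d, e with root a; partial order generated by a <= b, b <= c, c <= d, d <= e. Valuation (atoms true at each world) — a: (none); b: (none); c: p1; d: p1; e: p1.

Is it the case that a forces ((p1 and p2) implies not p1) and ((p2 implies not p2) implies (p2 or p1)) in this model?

No

a does not force ((p1 and p2) implies not p1) and ((p2 implies not p2) implies (p2 or p1)) since a fails (p2 implies not p2) implies (p2 or p1).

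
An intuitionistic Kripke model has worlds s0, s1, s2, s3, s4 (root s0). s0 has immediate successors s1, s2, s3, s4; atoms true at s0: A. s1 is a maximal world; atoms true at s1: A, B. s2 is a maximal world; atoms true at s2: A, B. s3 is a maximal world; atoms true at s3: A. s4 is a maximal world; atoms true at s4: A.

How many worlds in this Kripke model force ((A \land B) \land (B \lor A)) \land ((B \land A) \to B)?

s0: does not force it — s0 \nVdash ((A \land B) \land (B \lor A)) \land ((B \land A) \to B) since s0 fails (A \land B) \land (B \lor A).
s1: forces it.
s2: forces it.
s3: does not force it — s3 \nVdash ((A \land B) \land (B \lor A)) \land ((B \land A) \to B) since s3 fails (A \land B) \land (B \lor A).
s4: does not force it.
Worlds forcing the formula: {s1, s2}.

2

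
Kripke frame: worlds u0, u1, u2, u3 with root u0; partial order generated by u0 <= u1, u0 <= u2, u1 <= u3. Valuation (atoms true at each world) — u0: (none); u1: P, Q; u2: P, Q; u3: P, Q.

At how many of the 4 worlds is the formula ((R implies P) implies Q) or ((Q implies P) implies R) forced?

u0: does not force it — u0 does not force ((R implies P) implies Q) or ((Q implies P) implies R): neither disjunct is forced at u0.
u1: forces it.
u2: forces it.
u3: forces it.
Worlds forcing the formula: {u1, u2, u3}.

3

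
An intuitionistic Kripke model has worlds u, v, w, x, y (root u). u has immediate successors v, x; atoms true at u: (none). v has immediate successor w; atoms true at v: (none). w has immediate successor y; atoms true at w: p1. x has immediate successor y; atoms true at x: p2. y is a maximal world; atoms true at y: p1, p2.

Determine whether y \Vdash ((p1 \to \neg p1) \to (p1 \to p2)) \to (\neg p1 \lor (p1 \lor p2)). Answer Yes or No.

y \Vdash ((p1 \to \neg p1) \to (p1 \to p2)) \to (\neg p1 \lor (p1 \lor p2)): every world accessible from y that forces (p1 \to \neg p1) \to (p1 \to p2) (namely y) also forces \neg p1 \lor (p1 \lor p2).

Yes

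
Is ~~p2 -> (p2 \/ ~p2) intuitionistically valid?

No

This is a variant of double-negation elimination (deriving excluded middle from double negation), which is not intuitionistically valid.
A Kripke countermodel: worlds u0, u1; order generated by u0 <= u1; atoms true at each world — u0:{}; u1:{p2}.
u0 ||-/- ~~p2 -> (p2 \/ ~p2): already at u0 itself, u0 ||- ~~p2 but u0 ||-/- p2 \/ ~p2.
u0 ||-/- p2 \/ ~p2: neither disjunct is forced at u0.
u0 lacks atom p2, so u0 ||-/- p2.
So the root u0 does not force the formula.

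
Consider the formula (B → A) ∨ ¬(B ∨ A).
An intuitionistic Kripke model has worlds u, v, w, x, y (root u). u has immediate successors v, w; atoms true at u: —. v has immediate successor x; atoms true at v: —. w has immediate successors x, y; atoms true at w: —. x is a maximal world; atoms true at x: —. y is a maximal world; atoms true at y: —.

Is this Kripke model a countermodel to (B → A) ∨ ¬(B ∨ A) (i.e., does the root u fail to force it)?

u ⊩ (B → A) ∨ ¬(B ∨ A) via the disjunct B → A.
So the root u forces (B → A) ∨ ¬(B ∨ A); the model is not a countermodel.

No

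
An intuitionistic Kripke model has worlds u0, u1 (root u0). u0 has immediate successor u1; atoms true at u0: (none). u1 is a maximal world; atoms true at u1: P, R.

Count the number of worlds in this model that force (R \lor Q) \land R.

1

u0: does not force it — u0 \nVdash (R \lor Q) \land R since u0 fails R \lor Q.
u1: forces it.
Worlds forcing the formula: {u1}.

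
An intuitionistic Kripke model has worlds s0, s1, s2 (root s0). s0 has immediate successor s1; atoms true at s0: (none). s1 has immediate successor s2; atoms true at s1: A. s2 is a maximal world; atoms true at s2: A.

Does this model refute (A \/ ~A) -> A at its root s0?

No

s0 ||- (A \/ ~A) -> A: every world accessible from s0 that forces A \/ ~A (namely s1, s2) also forces A.
So the root s0 forces (A \/ ~A) -> A; the model is not a countermodel.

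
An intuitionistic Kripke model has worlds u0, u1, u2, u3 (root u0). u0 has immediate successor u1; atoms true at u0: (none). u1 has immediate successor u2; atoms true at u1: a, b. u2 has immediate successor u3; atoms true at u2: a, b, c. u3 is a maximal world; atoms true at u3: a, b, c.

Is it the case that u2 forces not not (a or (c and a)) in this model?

u2 forces not not (a or (c and a)): no world accessible from u2 forces not (a or (c and a)).

Yes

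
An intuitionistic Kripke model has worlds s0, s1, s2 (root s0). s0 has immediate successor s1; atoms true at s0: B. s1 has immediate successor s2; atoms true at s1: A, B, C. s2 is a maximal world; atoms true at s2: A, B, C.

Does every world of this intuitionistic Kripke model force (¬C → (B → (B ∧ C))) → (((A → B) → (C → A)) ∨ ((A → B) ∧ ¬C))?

s0 ⊩ (¬C → (B → (B ∧ C))) → (((A → B) → (C → A)) ∨ ((A → B) ∧ ¬C)): every world accessible from s0 that forces ¬C → (B → (B ∧ C)) (namely s0, s1, s2) also forces ((A → B) → (C → A)) ∨ ((A → B) ∧ ¬C).
Since the root s0 forces (¬C → (B → (B ∧ C))) → (((A → B) → (C → A)) ∨ ((A → B) ∧ ¬C)) and forcing is persistent (monotone upward), every world forces it.

Yes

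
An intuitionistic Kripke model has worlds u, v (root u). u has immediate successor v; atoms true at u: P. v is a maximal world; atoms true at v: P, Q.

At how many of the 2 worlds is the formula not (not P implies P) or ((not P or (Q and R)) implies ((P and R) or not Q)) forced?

u: forces it.
v: forces it.
Worlds forcing the formula: {u, v}.

2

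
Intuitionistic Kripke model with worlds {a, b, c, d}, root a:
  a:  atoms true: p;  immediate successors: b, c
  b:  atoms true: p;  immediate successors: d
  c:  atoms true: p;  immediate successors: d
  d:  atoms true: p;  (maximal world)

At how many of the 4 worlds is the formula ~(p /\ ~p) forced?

a: forces it.
b: forces it.
c: forces it.
d: forces it.
Worlds forcing the formula: {a, b, c, d}.

4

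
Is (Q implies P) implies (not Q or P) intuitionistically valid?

This is the material-implication-as-disjunction principle, which is not intuitionistically valid.
A Kripke countermodel: worlds 0, 1; order generated by 0 <= 1; atoms true at each world — 0:{}; 1:{P,Q}.
0 does not force (Q implies P) implies (not Q or P): already at 0 itself, 0 forces Q implies P but 0 does not force not Q or P.
0 does not force not Q or P: neither disjunct is forced at 0.
0 does not force not Q since 1 is accessible from 0 and 1 forces Q.
So the root 0 does not force the formula.

No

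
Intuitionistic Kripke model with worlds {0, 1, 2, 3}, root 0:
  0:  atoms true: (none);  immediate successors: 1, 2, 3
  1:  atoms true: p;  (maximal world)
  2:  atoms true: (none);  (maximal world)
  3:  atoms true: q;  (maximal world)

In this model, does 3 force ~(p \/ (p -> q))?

No

3 ||-/- ~(p \/ (p -> q)) since 3 is accessible from 3 and 3 ||- p \/ (p -> q).
3 ||- p \/ (p -> q) via the disjunct p -> q.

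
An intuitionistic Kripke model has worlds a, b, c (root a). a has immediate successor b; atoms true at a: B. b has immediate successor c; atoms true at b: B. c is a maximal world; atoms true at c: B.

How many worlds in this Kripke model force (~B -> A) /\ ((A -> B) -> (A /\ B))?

0

a: does not force it — a ||-/- (~B -> A) /\ ((A -> B) -> (A /\ B)) since a fails (A -> B) -> (A /\ B).
b: does not force it.
c: does not force it.
Worlds forcing the formula: { }.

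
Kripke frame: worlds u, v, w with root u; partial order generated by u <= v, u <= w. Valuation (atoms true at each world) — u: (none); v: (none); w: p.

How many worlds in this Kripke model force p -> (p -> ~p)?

u: does not force it — u ||-/- p -> (p -> ~p): at the accessible world w, w ||- p but w ||-/- p -> ~p.
v: forces it.
w: does not force it — w ||-/- p -> (p -> ~p): already at w itself, w ||- p but w ||-/- p -> ~p.
Worlds forcing the formula: {v}.

1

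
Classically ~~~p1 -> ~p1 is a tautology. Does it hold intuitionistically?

Yes

This is triple-negation reduction, which is intuitionistically derivable.
Assume ~~~p1 and suppose p1. Then ~~p1 (double-negation introduction), contradicting ~~~p1. So ~p1.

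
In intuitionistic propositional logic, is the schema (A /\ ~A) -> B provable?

Yes

This is an instance of ex falso quodlibet, which is intuitionistically derivable.
No world can force both A and ~A, so the antecedent A /\ ~A is never forced and the implication holds vacuously at every world.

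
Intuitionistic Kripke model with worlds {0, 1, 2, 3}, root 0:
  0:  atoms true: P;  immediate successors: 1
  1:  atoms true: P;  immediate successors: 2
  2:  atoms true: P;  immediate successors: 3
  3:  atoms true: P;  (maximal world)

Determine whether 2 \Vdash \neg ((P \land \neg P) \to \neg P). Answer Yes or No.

2 \nVdash \neg ((P \land \neg P) \to \neg P) since 2 is accessible from 2 and 2 \Vdash (P \land \neg P) \to \neg P.
2 \Vdash (P \land \neg P) \to \neg P vacuously: no world accessible from 2 forces the antecedent P \land \neg P.

No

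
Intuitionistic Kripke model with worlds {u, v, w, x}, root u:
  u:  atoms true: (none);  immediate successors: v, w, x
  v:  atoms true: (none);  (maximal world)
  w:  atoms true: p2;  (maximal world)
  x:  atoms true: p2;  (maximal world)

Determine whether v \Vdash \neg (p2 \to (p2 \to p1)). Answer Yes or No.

v \nVdash \neg (p2 \to (p2 \to p1)) since v is accessible from v and v \Vdash p2 \to (p2 \to p1).
v \Vdash p2 \to (p2 \to p1) vacuously: no world accessible from v forces the antecedent p2.

No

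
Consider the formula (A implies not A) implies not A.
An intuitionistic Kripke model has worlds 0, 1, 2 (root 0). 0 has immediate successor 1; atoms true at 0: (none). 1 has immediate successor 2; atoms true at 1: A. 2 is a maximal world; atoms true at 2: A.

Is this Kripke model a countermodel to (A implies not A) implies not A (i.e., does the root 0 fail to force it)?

0 forces (A implies not A) implies not A vacuously: no world accessible from 0 forces the antecedent A implies not A.
So the root 0 forces (A implies not A) implies not A; the model is not a countermodel.

No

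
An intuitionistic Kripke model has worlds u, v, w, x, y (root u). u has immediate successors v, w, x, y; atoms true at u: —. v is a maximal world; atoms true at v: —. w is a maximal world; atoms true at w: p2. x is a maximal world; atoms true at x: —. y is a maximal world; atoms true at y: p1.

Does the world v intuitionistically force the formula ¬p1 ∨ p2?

v ⊩ ¬p1 ∨ p2 via the disjunct ¬p1.

Yes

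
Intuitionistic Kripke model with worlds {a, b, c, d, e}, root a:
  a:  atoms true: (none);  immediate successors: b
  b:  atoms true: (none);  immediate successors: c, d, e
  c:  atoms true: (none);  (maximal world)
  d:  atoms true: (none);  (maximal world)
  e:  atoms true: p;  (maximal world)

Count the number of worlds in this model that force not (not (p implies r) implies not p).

a: does not force it — a does not force not (not (p implies r) implies not p) since c is accessible from a and c forces not (p implies r) implies not p.
b: does not force it — b does not force not (not (p implies r) implies not p) since c is accessible from b and c forces not (p implies r) implies not p.
c: does not force it — c does not force not (not (p implies r) implies not p) since c is accessible from c and c forces not (p implies r) implies not p.
d: does not force it.
e: forces it.
Worlds forcing the formula: {e}.

1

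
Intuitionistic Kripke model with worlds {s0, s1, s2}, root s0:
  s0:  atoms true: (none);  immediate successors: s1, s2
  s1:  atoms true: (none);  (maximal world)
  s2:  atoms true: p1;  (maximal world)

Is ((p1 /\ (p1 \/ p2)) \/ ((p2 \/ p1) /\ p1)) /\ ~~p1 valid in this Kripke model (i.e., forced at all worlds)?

No

Not every world: s0 ||-/- ((p1 /\ (p1 \/ p2)) \/ ((p2 \/ p1) /\ p1)) /\ ~~p1.
s0 ||-/- ((p1 /\ (p1 \/ p2)) \/ ((p2 \/ p1) /\ p1)) /\ ~~p1 since s0 fails (p1 /\ (p1 \/ p2)) \/ ((p2 \/ p1) /\ p1).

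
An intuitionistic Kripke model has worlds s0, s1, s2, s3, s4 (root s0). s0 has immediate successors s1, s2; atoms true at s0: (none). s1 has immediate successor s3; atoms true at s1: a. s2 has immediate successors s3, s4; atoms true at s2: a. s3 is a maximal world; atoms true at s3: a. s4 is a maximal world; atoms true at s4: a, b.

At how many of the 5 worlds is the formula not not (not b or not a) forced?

2

s0: does not force it — s0 does not force not not (not b or not a) since s4 is accessible from s0 and s4 forces not (not b or not a).
s1: forces it.
s2: does not force it.
s3: forces it.
s4: does not force it.
Worlds forcing the formula: {s1, s3}.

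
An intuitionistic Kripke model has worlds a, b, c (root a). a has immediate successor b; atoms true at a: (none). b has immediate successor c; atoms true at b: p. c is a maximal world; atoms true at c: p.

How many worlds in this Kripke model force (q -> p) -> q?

0

a: does not force it — a ||-/- (q -> p) -> q: already at a itself, a ||- q -> p but a ||-/- q.
b: does not force it.
c: does not force it.
Worlds forcing the formula: { }.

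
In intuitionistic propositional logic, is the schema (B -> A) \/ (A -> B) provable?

This is the Gödel–Dummett linearity axiom, which is not intuitionistically valid.
A Kripke countermodel: worlds 0, 1, 2; order generated by 0 <= 1, 0 <= 2; atoms true at each world — 0:{}; 1:{B}; 2:{A}.
0 ||-/- (B -> A) \/ (A -> B): neither disjunct is forced at 0.
0 ||-/- B -> A: at the accessible world 1, 1 ||- B but 1 ||-/- A.
1 lacks atom A, so 1 ||-/- A.
So the root 0 does not force the formula.

No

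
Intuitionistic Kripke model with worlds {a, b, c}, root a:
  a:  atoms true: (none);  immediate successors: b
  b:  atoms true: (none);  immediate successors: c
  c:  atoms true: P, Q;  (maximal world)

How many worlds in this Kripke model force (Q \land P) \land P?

a: does not force it — a \nVdash (Q \land P) \land P since a fails Q \land P.
b: does not force it — b \nVdash (Q \land P) \land P since b fails Q \land P.
c: forces it.
Worlds forcing the formula: {c}.

1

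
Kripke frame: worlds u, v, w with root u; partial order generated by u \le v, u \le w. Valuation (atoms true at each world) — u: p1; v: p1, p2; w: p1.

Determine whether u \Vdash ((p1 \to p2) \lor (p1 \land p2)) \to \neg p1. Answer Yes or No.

No

u \nVdash ((p1 \to p2) \lor (p1 \land p2)) \to \neg p1: at the accessible world v, v \Vdash (p1 \to p2) \lor (p1 \land p2) but v \nVdash \neg p1.
v \nVdash \neg p1 since v is accessible from v and v \Vdash p1.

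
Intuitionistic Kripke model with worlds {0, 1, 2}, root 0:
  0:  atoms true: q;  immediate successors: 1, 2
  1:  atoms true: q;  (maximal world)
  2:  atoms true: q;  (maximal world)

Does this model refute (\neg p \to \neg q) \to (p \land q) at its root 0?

No

0 \Vdash (\neg p \to \neg q) \to (p \land q) vacuously: no world accessible from 0 forces the antecedent \neg p \to \neg q.
So the root 0 forces (\neg p \to \neg q) \to (p \land q); the model is not a countermodel.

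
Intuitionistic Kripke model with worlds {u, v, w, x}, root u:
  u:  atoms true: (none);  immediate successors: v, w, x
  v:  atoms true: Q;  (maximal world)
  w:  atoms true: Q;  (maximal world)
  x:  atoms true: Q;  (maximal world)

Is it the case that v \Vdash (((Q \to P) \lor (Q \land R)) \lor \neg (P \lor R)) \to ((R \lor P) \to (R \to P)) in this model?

v \Vdash (((Q \to P) \lor (Q \land R)) \lor \neg (P \lor R)) \to ((R \lor P) \to (R \to P)): every world accessible from v that forces ((Q \to P) \lor (Q \land R)) \lor \neg (P \lor R) (namely v) also forces (R \lor P) \to (R \to P).

Yes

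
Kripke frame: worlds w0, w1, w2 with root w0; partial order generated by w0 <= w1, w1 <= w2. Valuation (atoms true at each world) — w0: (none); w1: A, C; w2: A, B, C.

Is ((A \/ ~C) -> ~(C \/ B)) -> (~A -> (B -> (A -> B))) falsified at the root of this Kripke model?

No

w0 ||- ((A \/ ~C) -> ~(C \/ B)) -> (~A -> (B -> (A -> B))) vacuously: no world accessible from w0 forces the antecedent (A \/ ~C) -> ~(C \/ B).
So the root w0 forces ((A \/ ~C) -> ~(C \/ B)) -> (~A -> (B -> (A -> B))); the model is not a countermodel.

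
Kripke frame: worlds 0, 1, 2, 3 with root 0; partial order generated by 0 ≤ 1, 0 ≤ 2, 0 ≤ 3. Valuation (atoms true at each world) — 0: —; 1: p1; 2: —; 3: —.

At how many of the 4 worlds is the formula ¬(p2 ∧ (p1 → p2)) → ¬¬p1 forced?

1

0: does not force it — 0 ⊮ ¬(p2 ∧ (p1 → p2)) → ¬¬p1: already at 0 itself, 0 ⊩ ¬(p2 ∧ (p1 → p2)) but 0 ⊮ ¬¬p1.
1: forces it.
2: does not force it — 2 ⊮ ¬(p2 ∧ (p1 → p2)) → ¬¬p1: already at 2 itself, 2 ⊩ ¬(p2 ∧ (p1 → p2)) but 2 ⊮ ¬¬p1.
3: does not force it — 3 ⊮ ¬(p2 ∧ (p1 → p2)) → ¬¬p1: already at 3 itself, 3 ⊩ ¬(p2 ∧ (p1 → p2)) but 3 ⊮ ¬¬p1.
Worlds forcing the formula: {1}.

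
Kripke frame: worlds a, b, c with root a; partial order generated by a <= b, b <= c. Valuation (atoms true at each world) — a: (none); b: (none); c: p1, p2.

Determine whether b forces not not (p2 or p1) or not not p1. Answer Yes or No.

Yes

b forces not not (p2 or p1) or not not p1 via the disjunct not not (p2 or p1).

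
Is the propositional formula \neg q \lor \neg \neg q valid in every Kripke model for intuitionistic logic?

No

This is the weak law of excluded middle, which is not intuitionistically valid.
A Kripke countermodel: worlds a, b, c; order generated by a \le b, a \le c; atoms true at each world — a:{}; b:{q}; c:{}.
a \nVdash \neg q \lor \neg \neg q: neither disjunct is forced at a.
a \nVdash \neg q since b is accessible from a and b \Vdash q.
So the root a does not force the formula.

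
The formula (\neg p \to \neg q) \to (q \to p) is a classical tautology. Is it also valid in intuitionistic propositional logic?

No

This is the converse of contraposition, which is not intuitionistically valid.
A Kripke countermodel: worlds a, b; order generated by a \le b; atoms true at each world — a:{q}; b:{p,q}.
a \nVdash (\neg p \to \neg q) \to (q \to p): already at a itself, a \Vdash \neg p \to \neg q but a \nVdash q \to p.
a \nVdash q \to p: already at a itself, a \Vdash q but a \nVdash p.
a lacks atom p, so a \nVdash p.
So the root a does not force the formula.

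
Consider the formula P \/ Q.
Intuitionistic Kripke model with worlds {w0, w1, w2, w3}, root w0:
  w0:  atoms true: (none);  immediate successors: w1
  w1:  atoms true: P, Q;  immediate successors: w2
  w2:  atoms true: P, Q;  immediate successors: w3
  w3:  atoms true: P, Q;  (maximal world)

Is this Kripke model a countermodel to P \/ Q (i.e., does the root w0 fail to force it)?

Yes

w0 ||-/- P \/ Q: neither disjunct is forced at w0.
w0 lacks atom P, so w0 ||-/- P.
So the root w0 does not force P \/ Q; the model is a countermodel.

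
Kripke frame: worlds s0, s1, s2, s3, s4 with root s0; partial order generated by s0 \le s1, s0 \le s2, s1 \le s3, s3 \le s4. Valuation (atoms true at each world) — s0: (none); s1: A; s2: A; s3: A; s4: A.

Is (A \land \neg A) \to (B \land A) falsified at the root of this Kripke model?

No

s0 \Vdash (A \land \neg A) \to (B \land A) vacuously: no world accessible from s0 forces the antecedent A \land \neg A.
So the root s0 forces (A \land \neg A) \to (B \land A); the model is not a countermodel.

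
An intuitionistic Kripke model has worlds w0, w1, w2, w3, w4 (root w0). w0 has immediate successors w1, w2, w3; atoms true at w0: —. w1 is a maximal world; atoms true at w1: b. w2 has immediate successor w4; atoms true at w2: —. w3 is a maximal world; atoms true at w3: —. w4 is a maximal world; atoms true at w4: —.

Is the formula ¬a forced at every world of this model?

Yes

w0 ⊩ ¬a: no world accessible from w0 forces a.
Since the root w0 forces ¬a and forcing is persistent (monotone upward), every world forces it.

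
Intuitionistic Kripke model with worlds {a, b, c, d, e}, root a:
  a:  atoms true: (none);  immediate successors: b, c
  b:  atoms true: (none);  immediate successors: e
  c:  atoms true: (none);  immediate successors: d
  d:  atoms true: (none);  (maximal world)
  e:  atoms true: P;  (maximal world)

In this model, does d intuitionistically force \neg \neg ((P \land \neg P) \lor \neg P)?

d \Vdash \neg \neg ((P \land \neg P) \lor \neg P): no world accessible from d forces \neg ((P \land \neg P) \lor \neg P).

Yes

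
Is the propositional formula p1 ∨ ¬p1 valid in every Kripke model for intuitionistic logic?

This is the law of excluded middle, which is not intuitionistically valid.
A Kripke countermodel: worlds u, v; order generated by u ≤ v; atoms true at each world — u:{}; v:{p1}.
u ⊮ p1 ∨ ¬p1: neither disjunct is forced at u.
u lacks atom p1, so u ⊮ p1.
So the root u does not force the formula.

No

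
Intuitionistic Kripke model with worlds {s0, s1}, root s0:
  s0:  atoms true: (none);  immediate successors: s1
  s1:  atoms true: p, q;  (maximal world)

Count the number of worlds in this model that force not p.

0

s0: does not force it — s0 does not force not p since s1 is accessible from s0 and s1 forces p.
s1: does not force it — s1 does not force not p since s1 is accessible from s1 and s1 forces p.
Worlds forcing the formula: { }.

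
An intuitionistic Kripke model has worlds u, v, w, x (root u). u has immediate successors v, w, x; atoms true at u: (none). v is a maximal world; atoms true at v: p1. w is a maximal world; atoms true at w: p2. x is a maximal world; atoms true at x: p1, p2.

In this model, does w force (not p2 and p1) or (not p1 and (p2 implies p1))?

No

w does not force (not p2 and p1) or (not p1 and (p2 implies p1)): neither disjunct is forced at w.
w does not force not p2 and p1 since w fails not p2.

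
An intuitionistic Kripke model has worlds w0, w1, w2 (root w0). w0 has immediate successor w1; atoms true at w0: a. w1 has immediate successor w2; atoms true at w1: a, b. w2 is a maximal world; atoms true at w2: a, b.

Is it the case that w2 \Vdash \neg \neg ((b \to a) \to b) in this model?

w2 \Vdash \neg \neg ((b \to a) \to b): no world accessible from w2 forces \neg ((b \to a) \to b).

Yes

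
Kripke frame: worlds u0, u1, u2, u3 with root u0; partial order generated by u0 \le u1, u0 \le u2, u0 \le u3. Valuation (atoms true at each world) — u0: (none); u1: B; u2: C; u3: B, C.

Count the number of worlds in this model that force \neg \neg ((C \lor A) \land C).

u0: does not force it — u0 \nVdash \neg \neg ((C \lor A) \land C) since u1 is accessible from u0 and u1 \Vdash \neg ((C \lor A) \land C).
u1: does not force it — u1 \nVdash \neg \neg ((C \lor A) \land C) since u1 is accessible from u1 and u1 \Vdash \neg ((C \lor A) \land C).
u2: forces it.
u3: forces it.
Worlds forcing the formula: {u2, u3}.

2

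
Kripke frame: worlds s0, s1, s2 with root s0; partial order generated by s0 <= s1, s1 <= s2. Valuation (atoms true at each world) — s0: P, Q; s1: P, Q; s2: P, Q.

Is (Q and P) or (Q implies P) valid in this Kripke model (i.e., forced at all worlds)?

s0 forces (Q and P) or (Q implies P) via the disjunct Q and P.
Since the root s0 forces (Q and P) or (Q implies P) and forcing is persistent (monotone upward), every world forces it.

Yes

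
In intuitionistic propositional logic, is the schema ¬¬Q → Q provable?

No

This is double-negation elimination, which is not intuitionistically valid.
A Kripke countermodel: worlds 0, 1; order generated by 0 ≤ 1; atoms true at each world — 0:{}; 1:{Q}.
0 ⊮ ¬¬Q → Q: already at 0 itself, 0 ⊩ ¬¬Q but 0 ⊮ Q.
0 lacks atom Q, so 0 ⊮ Q.
So the root 0 does not force the formula.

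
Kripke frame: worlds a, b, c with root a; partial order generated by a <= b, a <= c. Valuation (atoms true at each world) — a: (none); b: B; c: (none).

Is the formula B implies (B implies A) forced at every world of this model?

No

Not every world: a does not force B implies (B implies A).
a does not force B implies (B implies A): at the accessible world b, b forces B but b does not force B implies A.
b does not force B implies A: already at b itself, b forces B but b does not force A.
b lacks atom A, so b does not force A.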